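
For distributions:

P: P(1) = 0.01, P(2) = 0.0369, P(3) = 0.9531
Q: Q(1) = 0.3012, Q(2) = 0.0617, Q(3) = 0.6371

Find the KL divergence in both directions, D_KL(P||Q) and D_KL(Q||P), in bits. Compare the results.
D_KL(P||Q) = 0.4774 bits, D_KL(Q||P) = 1.1552 bits. D_KL(Q||P) is larger than D_KL(P||Q) by 0.6778 bits; the two directions differ.

D_KL(P||Q) = Σ P(x) log₂(P(x)/Q(x))

Computing term by term:
  P(1)·log₂(P(1)/Q(1)) = 0.01·log₂(0.01/0.3012) = -0.04913
  P(2)·log₂(P(2)/Q(2)) = 0.0369·log₂(0.0369/0.0617) = -0.02737
  P(3)·log₂(P(3)/Q(3)) = 0.9531·log₂(0.9531/0.6371) = 0.55385

D_KL(P||Q) = -0.04913 - 0.02737 + 0.55385 = 0.47735 ≈ 0.4774 bits

D_KL(Q||P) = Σ Q(x) log₂(Q(x)/P(x))

Computing term by term:
  Q(1)·log₂(Q(1)/P(1)) = 0.3012·log₂(0.3012/0.01) = 1.47969
  Q(2)·log₂(Q(2)/P(2)) = 0.0617·log₂(0.0617/0.0369) = 0.04576
  Q(3)·log₂(Q(3)/P(3)) = 0.6371·log₂(0.6371/0.9531) = -0.37022

D_KL(Q||P) = 1.47969 + 0.04576 - 0.37022 = 1.15523 ≈ 1.1552 bits

These are NOT equal (difference: 0.6778 bits). KL divergence is asymmetric: D_KL(P||Q) ≠ D_KL(Q||P) in general.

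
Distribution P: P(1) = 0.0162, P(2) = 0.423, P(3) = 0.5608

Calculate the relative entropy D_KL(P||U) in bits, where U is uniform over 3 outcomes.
0.4956 bits

U(i) = 1/3 for all i

D_KL(P||U) = Σ P(x) log₂(P(x) / (1/3))
           = Σ P(x) log₂(P(x)) + log₂(3)
           = log₂(3) - H(P)

H(P) = -Σ P(x) log₂(P(x)):
  -P(1)·log₂(P(1)) = -(0.0162)·log₂(0.0162) = 0.09636
  -P(2)·log₂(P(2)) = -(0.423)·log₂(0.423) = 0.52506
  -P(3)·log₂(P(3)) = -(0.5608)·log₂(0.5608) = 0.46795
H(P) = 0.09636 + 0.52506 + 0.46795 = 1.08937 bits

log₂(3) = 1.58496 bits

D_KL(P||U) = 1.58496 - 1.08937 = 0.49559 ≈ 0.4956 bits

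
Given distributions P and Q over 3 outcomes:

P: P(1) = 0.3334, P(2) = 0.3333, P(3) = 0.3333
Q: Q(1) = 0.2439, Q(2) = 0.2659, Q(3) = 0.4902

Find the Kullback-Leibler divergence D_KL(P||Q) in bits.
0.0735 bits

D_KL(P||Q) = Σ P(x) log₂(P(x)/Q(x))

Computing term by term:
  P(1)·log₂(P(1)/Q(1)) = 0.3334·log₂(0.3334/0.2439) = 0.15035
  P(2)·log₂(P(2)/Q(2)) = 0.3333·log₂(0.3333/0.2659) = 0.10863
  P(3)·log₂(P(3)/Q(3)) = 0.3333·log₂(0.3333/0.4902) = -0.18550

D_KL(P||Q) = 0.15035 + 0.10863 - 0.18550 = 0.07348 ≈ 0.0735 bits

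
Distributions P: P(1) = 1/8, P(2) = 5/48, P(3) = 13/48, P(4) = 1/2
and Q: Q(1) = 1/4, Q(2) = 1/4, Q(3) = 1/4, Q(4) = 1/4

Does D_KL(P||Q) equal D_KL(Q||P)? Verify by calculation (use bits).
D_KL(P||Q) = 0.2747 bits, D_KL(Q||P) = 0.2869 bits. No — D_KL(P||Q) ≠ D_KL(Q||P) for this pair.

D_KL(P||Q) = Σ P(x) log₂(P(x)/Q(x))

Computing term by term:
  P(1)·log₂(P(1)/Q(1)) = (1/8)·log₂((1/8)/(1/4)) = -0.12500
  P(2)·log₂(P(2)/Q(2)) = (5/48)·log₂((5/48)/(1/4)) = -0.13157
  P(3)·log₂(P(3)/Q(3)) = (13/48)·log₂((13/48)/(1/4)) = 0.03128
  P(4)·log₂(P(4)/Q(4)) = (1/2)·log₂((1/2)/(1/4)) = 0.50000

D_KL(P||Q) = -0.12500 - 0.13157 + 0.03128 + 0.50000 = 0.27471 ≈ 0.2747 bits

D_KL(Q||P) = Σ Q(x) log₂(Q(x)/P(x))

Computing term by term:
  Q(1)·log₂(Q(1)/P(1)) = (1/4)·log₂((1/4)/(1/8)) = 0.25000
  Q(2)·log₂(Q(2)/P(2)) = (1/4)·log₂((1/4)/(5/48)) = 0.31576
  Q(3)·log₂(Q(3)/P(3)) = (1/4)·log₂((1/4)/(13/48)) = -0.02887
  Q(4)·log₂(Q(4)/P(4)) = (1/4)·log₂((1/4)/(1/2)) = -0.25000

D_KL(Q||P) = 0.25000 + 0.31576 - 0.02887 - 0.25000 = 0.28689 ≈ 0.2869 bits

These are NOT equal (difference: 0.0122 bits). KL divergence is asymmetric: D_KL(P||Q) ≠ D_KL(Q||P) in general.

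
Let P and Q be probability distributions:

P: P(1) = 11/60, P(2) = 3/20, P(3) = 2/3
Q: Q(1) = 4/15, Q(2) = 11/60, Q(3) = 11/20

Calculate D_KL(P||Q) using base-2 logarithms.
0.0425 bits

D_KL(P||Q) = Σ P(x) log₂(P(x)/Q(x))

Computing term by term:
  P(1)·log₂(P(1)/Q(1)) = (11/60)·log₂((11/60)/(4/15)) = -0.09910
  P(2)·log₂(P(2)/Q(2)) = (3/20)·log₂((3/20)/(11/60)) = -0.04343
  P(3)·log₂(P(3)/Q(3)) = (2/3)·log₂((2/3)/(11/20)) = 0.18502

D_KL(P||Q) = -0.09910 - 0.04343 + 0.18502 = 0.04249 ≈ 0.0425 bits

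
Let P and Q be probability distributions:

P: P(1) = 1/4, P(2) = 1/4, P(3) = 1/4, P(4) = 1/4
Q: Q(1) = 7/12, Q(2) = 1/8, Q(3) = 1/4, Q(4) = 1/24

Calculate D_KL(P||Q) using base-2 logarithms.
0.5906 bits

D_KL(P||Q) = Σ P(x) log₂(P(x)/Q(x))

Computing term by term:
  P(1)·log₂(P(1)/Q(1)) = (1/4)·log₂((1/4)/(7/12)) = -0.30560
  P(2)·log₂(P(2)/Q(2)) = (1/4)·log₂((1/4)/(1/8)) = 0.25000
  P(3)·log₂(P(3)/Q(3)) = (1/4)·log₂((1/4)/(1/4)) = 0.00000
  P(4)·log₂(P(4)/Q(4)) = (1/4)·log₂((1/4)/(1/24)) = 0.64624

D_KL(P||Q) = -0.30560 + 0.25000 + 0.00000 + 0.64624 = 0.59064 ≈ 0.5906 bits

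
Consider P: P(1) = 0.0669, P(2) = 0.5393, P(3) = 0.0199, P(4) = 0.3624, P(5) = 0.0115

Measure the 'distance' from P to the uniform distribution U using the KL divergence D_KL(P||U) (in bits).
0.8632 bits

U(i) = 1/5 for all i

D_KL(P||U) = Σ P(x) log₂(P(x) / (1/5))
           = Σ P(x) log₂(P(x)) + log₂(5)
           = log₂(5) - H(P)

H(P) = -Σ P(x) log₂(P(x)):
  -P(1)·log₂(P(1)) = -(0.0669)·log₂(0.0669) = 0.26103
  -P(2)·log₂(P(2)) = -(0.5393)·log₂(0.5393) = 0.48043
  -P(3)·log₂(P(3)) = -(0.0199)·log₂(0.0199) = 0.11246
  -P(4)·log₂(P(4)) = -(0.3624)·log₂(0.3624) = 0.53068
  -P(5)·log₂(P(5)) = -(0.0115)·log₂(0.0115) = 0.07409
H(P) = 0.26103 + 0.48043 + 0.11246 + 0.53068 + 0.07409 = 1.45869 bits

log₂(5) = 2.32193 bits

D_KL(P||U) = 2.32193 - 1.45869 = 0.86324 ≈ 0.8632 bits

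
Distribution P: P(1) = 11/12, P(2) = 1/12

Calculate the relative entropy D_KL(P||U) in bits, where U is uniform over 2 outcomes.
0.5862 bits

U(i) = 1/2 for all i

D_KL(P||U) = Σ P(x) log₂(P(x) / (1/2))
           = Σ P(x) log₂(P(x)) + log₂(2)
           = log₂(2) - H(P)

H(P) = -Σ P(x) log₂(P(x)):
  -P(1)·log₂(P(1)) = -(11/12)·log₂(11/12) = 0.11507
  -P(2)·log₂(P(2)) = -(1/12)·log₂(1/12) = 0.29875
H(P) = 0.11507 + 0.29875 = 0.41382 bits

log₂(2) = 1.00000 bits

D_KL(P||U) = 1.00000 - 0.41382 = 0.58618 ≈ 0.5862 bits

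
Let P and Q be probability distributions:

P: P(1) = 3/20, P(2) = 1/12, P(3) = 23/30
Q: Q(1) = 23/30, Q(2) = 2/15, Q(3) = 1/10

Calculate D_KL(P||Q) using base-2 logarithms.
1.8434 bits

D_KL(P||Q) = Σ P(x) log₂(P(x)/Q(x))

Computing term by term:
  P(1)·log₂(P(1)/Q(1)) = (3/20)·log₂((3/20)/(23/30)) = -0.35305
  P(2)·log₂(P(2)/Q(2)) = (1/12)·log₂((1/12)/(2/15)) = -0.05651
  P(3)·log₂(P(3)/Q(3)) = (23/30)·log₂((23/30)/(1/10)) = 2.25293

D_KL(P||Q) = -0.35305 - 0.05651 + 2.25293 = 1.84337 ≈ 1.8434 bits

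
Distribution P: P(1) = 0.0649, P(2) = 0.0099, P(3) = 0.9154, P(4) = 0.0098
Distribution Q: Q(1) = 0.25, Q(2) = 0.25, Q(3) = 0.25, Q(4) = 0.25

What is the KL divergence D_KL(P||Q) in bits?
1.4959 bits

D_KL(P||Q) = Σ P(x) log₂(P(x)/Q(x))

Computing term by term:
  P(1)·log₂(P(1)/Q(1)) = 0.0649·log₂(0.0649/0.25) = -0.12627
  P(2)·log₂(P(2)/Q(2)) = 0.0099·log₂(0.0099/0.25) = -0.04612
  P(3)·log₂(P(3)/Q(3)) = 0.9154·log₂(0.9154/0.25) = 1.71406
  P(4)·log₂(P(4)/Q(4)) = 0.0098·log₂(0.0098/0.25) = -0.04580

D_KL(P||Q) = -0.12627 - 0.04612 + 1.71406 - 0.04580 = 1.49587 ≈ 1.4959 bits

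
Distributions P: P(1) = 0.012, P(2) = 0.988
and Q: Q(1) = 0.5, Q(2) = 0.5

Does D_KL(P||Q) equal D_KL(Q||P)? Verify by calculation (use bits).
D_KL(P||Q) = 0.9062 bits, D_KL(Q||P) = 2.1991 bits. No — D_KL(P||Q) ≠ D_KL(Q||P) for this pair.

D_KL(P||Q) = Σ P(x) log₂(P(x)/Q(x))

Computing term by term:
  P(1)·log₂(P(1)/Q(1)) = 0.012·log₂(0.012/0.5) = -0.06457
  P(2)·log₂(P(2)/Q(2)) = 0.988·log₂(0.988/0.5) = 0.97079

D_KL(P||Q) = -0.06457 + 0.97079 = 0.90622 ≈ 0.9062 bits

D_KL(Q||P) = Σ Q(x) log₂(Q(x)/P(x))

Computing term by term:
  Q(1)·log₂(Q(1)/P(1)) = 0.5·log₂(0.5/0.012) = 2.69041
  Q(2)·log₂(Q(2)/P(2)) = 0.5·log₂(0.5/0.988) = -0.49129

D_KL(Q||P) = 2.69041 - 0.49129 = 2.19912 ≈ 2.1991 bits

These are NOT equal (difference: 1.2929 bits). KL divergence is asymmetric: D_KL(P||Q) ≠ D_KL(Q||P) in general.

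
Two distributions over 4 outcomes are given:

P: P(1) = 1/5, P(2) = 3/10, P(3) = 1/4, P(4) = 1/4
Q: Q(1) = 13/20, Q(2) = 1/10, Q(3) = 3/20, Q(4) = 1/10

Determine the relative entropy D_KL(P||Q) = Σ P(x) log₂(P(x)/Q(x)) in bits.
0.6501 bits

D_KL(P||Q) = Σ P(x) log₂(P(x)/Q(x))

Computing term by term:
  P(1)·log₂(P(1)/Q(1)) = (1/5)·log₂((1/5)/(13/20)) = -0.34009
  P(2)·log₂(P(2)/Q(2)) = (3/10)·log₂((3/10)/(1/10)) = 0.47549
  P(3)·log₂(P(3)/Q(3)) = (1/4)·log₂((1/4)/(3/20)) = 0.18424
  P(4)·log₂(P(4)/Q(4)) = (1/4)·log₂((1/4)/(1/10)) = 0.33048

D_KL(P||Q) = -0.34009 + 0.47549 + 0.18424 + 0.33048 = 0.65012 ≈ 0.6501 bits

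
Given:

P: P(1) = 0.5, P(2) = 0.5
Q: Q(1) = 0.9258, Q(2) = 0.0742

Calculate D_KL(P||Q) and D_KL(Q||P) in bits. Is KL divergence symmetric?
D_KL(P||Q) = 0.9318 bits, D_KL(Q||P) = 0.6186 bits. No, KL divergence is not symmetric.

D_KL(P||Q) = Σ P(x) log₂(P(x)/Q(x))

Computing term by term:
  P(1)·log₂(P(1)/Q(1)) = 0.5·log₂(0.5/0.9258) = -0.44439
  P(2)·log₂(P(2)/Q(2)) = 0.5·log₂(0.5/0.0742) = 1.37622

D_KL(P||Q) = -0.44439 + 1.37622 = 0.93183 ≈ 0.9318 bits

D_KL(Q||P) = Σ Q(x) log₂(Q(x)/P(x))

Computing term by term:
  Q(1)·log₂(Q(1)/P(1)) = 0.9258·log₂(0.9258/0.5) = 0.82283
  Q(2)·log₂(Q(2)/P(2)) = 0.0742·log₂(0.0742/0.5) = -0.20423

D_KL(Q||P) = 0.82283 - 0.20423 = 0.61860 ≈ 0.6186 bits

These are NOT equal (difference: 0.3132 bits). KL divergence is asymmetric: D_KL(P||Q) ≠ D_KL(Q||P) in general.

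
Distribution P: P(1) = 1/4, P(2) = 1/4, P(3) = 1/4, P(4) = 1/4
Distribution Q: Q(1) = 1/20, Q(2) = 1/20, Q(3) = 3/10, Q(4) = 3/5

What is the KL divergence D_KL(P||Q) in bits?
0.7794 bits

D_KL(P||Q) = Σ P(x) log₂(P(x)/Q(x))

Computing term by term:
  P(1)·log₂(P(1)/Q(1)) = (1/4)·log₂((1/4)/(1/20)) = 0.58048
  P(2)·log₂(P(2)/Q(2)) = (1/4)·log₂((1/4)/(1/20)) = 0.58048
  P(3)·log₂(P(3)/Q(3)) = (1/4)·log₂((1/4)/(3/10)) = -0.06576
  P(4)·log₂(P(4)/Q(4)) = (1/4)·log₂((1/4)/(3/5)) = -0.31576

D_KL(P||Q) = 0.58048 + 0.58048 - 0.06576 - 0.31576 = 0.77944 ≈ 0.7794 bits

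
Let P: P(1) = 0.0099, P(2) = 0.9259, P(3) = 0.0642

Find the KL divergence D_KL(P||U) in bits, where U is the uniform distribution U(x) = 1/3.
1.1619 bits

U(i) = 1/3 for all i

D_KL(P||U) = Σ P(x) log₂(P(x) / (1/3))
           = Σ P(x) log₂(P(x)) + log₂(3)
           = log₂(3) - H(P)

H(P) = -Σ P(x) log₂(P(x)):
  -P(1)·log₂(P(1)) = -(0.0099)·log₂(0.0099) = 0.06592
  -P(2)·log₂(P(2)) = -(0.9259)·log₂(0.9259) = 0.10284
  -P(3)·log₂(P(3)) = -(0.0642)·log₂(0.0642) = 0.25431
H(P) = 0.06592 + 0.10284 + 0.25431 = 0.42307 bits

log₂(3) = 1.58496 bits

D_KL(P||U) = 1.58496 - 0.42307 = 1.16189 ≈ 1.1619 bits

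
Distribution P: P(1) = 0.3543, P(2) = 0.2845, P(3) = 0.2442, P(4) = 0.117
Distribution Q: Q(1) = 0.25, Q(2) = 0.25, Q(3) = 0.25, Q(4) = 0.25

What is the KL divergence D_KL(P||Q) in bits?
0.0949 bits

D_KL(P||Q) = Σ P(x) log₂(P(x)/Q(x))

Computing term by term:
  P(1)·log₂(P(1)/Q(1)) = 0.3543·log₂(0.3543/0.25) = 0.17823
  P(2)·log₂(P(2)/Q(2)) = 0.2845·log₂(0.2845/0.25) = 0.05306
  P(3)·log₂(P(3)/Q(3)) = 0.2442·log₂(0.2442/0.25) = -0.00827
  P(4)·log₂(P(4)/Q(4)) = 0.117·log₂(0.117/0.25) = -0.12816

D_KL(P||Q) = 0.17823 + 0.05306 - 0.00827 - 0.12816 = 0.09486 ≈ 0.0949 bits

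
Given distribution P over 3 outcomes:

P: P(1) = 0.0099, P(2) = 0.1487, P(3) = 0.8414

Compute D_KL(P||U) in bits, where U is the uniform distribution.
0.9006 bits

U(i) = 1/3 for all i

D_KL(P||U) = Σ P(x) log₂(P(x) / (1/3))
           = Σ P(x) log₂(P(x)) + log₂(3)
           = log₂(3) - H(P)

H(P) = -Σ P(x) log₂(P(x)):
  -P(1)·log₂(P(1)) = -(0.0099)·log₂(0.0099) = 0.06592
  -P(2)·log₂(P(2)) = -(0.1487)·log₂(0.1487) = 0.40885
  -P(3)·log₂(P(3)) = -(0.8414)·log₂(0.8414) = 0.20962
H(P) = 0.06592 + 0.40885 + 0.20962 = 0.68439 bits

log₂(3) = 1.58496 bits

D_KL(P||U) = 1.58496 - 0.68439 = 0.90057 ≈ 0.9006 bits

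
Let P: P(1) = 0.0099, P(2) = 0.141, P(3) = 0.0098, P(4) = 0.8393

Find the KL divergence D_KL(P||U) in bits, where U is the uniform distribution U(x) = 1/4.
1.2581 bits

U(i) = 1/4 for all i

D_KL(P||U) = Σ P(x) log₂(P(x) / (1/4))
           = Σ P(x) log₂(P(x)) + log₂(4)
           = log₂(4) - H(P)

H(P) = -Σ P(x) log₂(P(x)):
  -P(1)·log₂(P(1)) = -(0.0099)·log₂(0.0099) = 0.06592
  -P(2)·log₂(P(2)) = -(0.141)·log₂(0.141) = 0.39850
  -P(3)·log₂(P(3)) = -(0.0098)·log₂(0.0098) = 0.06540
  -P(4)·log₂(P(4)) = -(0.8393)·log₂(0.8393) = 0.21213
H(P) = 0.06592 + 0.39850 + 0.06540 + 0.21213 = 0.74195 bits

log₂(4) = 2.00000 bits

D_KL(P||U) = 2.00000 - 0.74195 = 1.25805 ≈ 1.2581 bits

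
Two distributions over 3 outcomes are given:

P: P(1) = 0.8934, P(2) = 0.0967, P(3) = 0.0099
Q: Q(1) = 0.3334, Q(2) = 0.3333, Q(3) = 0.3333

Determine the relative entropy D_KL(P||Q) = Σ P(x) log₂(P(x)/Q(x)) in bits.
1.0476 bits

D_KL(P||Q) = Σ P(x) log₂(P(x)/Q(x))

Computing term by term:
  P(1)·log₂(P(1)/Q(1)) = 0.8934·log₂(0.8934/0.3334) = 1.27046
  P(2)·log₂(P(2)/Q(2)) = 0.0967·log₂(0.0967/0.3333) = -0.17263
  P(3)·log₂(P(3)/Q(3)) = 0.0099·log₂(0.0099/0.3333) = -0.05023

D_KL(P||Q) = 1.27046 - 0.17263 - 0.05023 = 1.04760 ≈ 1.0476 bits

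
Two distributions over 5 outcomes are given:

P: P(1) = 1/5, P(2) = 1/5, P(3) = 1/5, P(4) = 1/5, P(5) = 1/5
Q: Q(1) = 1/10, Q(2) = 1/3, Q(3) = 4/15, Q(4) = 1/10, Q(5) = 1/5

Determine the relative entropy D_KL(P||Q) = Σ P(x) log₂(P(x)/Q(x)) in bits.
0.1696 bits

D_KL(P||Q) = Σ P(x) log₂(P(x)/Q(x))

Computing term by term:
  P(1)·log₂(P(1)/Q(1)) = (1/5)·log₂((1/5)/(1/10)) = 0.20000
  P(2)·log₂(P(2)/Q(2)) = (1/5)·log₂((1/5)/(1/3)) = -0.14739
  P(3)·log₂(P(3)/Q(3)) = (1/5)·log₂((1/5)/(4/15)) = -0.08301
  P(4)·log₂(P(4)/Q(4)) = (1/5)·log₂((1/5)/(1/10)) = 0.20000
  P(5)·log₂(P(5)/Q(5)) = (1/5)·log₂((1/5)/(1/5)) = 0.00000

D_KL(P||Q) = 0.20000 - 0.14739 - 0.08301 + 0.20000 + 0.00000 = 0.16960 ≈ 0.1696 bits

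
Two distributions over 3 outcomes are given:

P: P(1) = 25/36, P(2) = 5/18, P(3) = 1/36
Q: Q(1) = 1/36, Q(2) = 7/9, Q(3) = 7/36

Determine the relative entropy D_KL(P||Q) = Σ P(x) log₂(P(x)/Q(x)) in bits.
2.7343 bits

D_KL(P||Q) = Σ P(x) log₂(P(x)/Q(x))

Computing term by term:
  P(1)·log₂(P(1)/Q(1)) = (25/36)·log₂((25/36)/(1/36)) = 3.22490
  P(2)·log₂(P(2)/Q(2)) = (5/18)·log₂((5/18)/(7/9)) = -0.41262
  P(3)·log₂(P(3)/Q(3)) = (1/36)·log₂((1/36)/(7/36)) = -0.07798

D_KL(P||Q) = 3.22490 - 0.41262 - 0.07798 = 2.73430 ≈ 2.7343 bits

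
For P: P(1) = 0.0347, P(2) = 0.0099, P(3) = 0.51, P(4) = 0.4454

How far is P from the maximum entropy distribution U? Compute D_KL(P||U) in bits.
0.7507 bits

U(i) = 1/4 for all i

D_KL(P||U) = Σ P(x) log₂(P(x) / (1/4))
           = Σ P(x) log₂(P(x)) + log₂(4)
           = log₂(4) - H(P)

H(P) = -Σ P(x) log₂(P(x)):
  -P(1)·log₂(P(1)) = -(0.0347)·log₂(0.0347) = 0.16826
  -P(2)·log₂(P(2)) = -(0.0099)·log₂(0.0099) = 0.06592
  -P(3)·log₂(P(3)) = -(0.51)·log₂(0.51) = 0.49543
  -P(4)·log₂(P(4)) = -(0.4454)·log₂(0.4454) = 0.51970
H(P) = 0.16826 + 0.06592 + 0.49543 + 0.51970 = 1.24931 bits

log₂(4) = 2.00000 bits

D_KL(P||U) = 2.00000 - 1.24931 = 0.75069 ≈ 0.7507 bits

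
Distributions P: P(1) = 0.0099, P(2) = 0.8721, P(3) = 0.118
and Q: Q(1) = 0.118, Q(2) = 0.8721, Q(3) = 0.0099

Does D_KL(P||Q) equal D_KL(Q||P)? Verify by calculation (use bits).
D_KL(P||Q) = 0.3865 bits, D_KL(Q||P) = 0.3865 bits. Yes — for this pair D_KL(P||Q) = D_KL(Q||P).

D_KL(P||Q) = Σ P(x) log₂(P(x)/Q(x))

Computing term by term:
  P(1)·log₂(P(1)/Q(1)) = 0.0099·log₂(0.0099/0.118) = -0.03539
  P(2)·log₂(P(2)/Q(2)) = 0.8721·log₂(0.8721/0.8721) = 0.00000
  P(3)·log₂(P(3)/Q(3)) = 0.118·log₂(0.118/0.0099) = 0.42188

D_KL(P||Q) = -0.03539 + 0.00000 + 0.42188 = 0.38649 ≈ 0.3865 bits

D_KL(Q||P) = Σ Q(x) log₂(Q(x)/P(x))

Computing term by term:
  Q(1)·log₂(Q(1)/P(1)) = 0.118·log₂(0.118/0.0099) = 0.42188
  Q(2)·log₂(Q(2)/P(2)) = 0.8721·log₂(0.8721/0.8721) = 0.00000
  Q(3)·log₂(Q(3)/P(3)) = 0.0099·log₂(0.0099/0.118) = -0.03539

D_KL(Q||P) = 0.42188 + 0.00000 - 0.03539 = 0.38649 ≈ 0.3865 bits

These ARE equal here. Q is P with outcomes relabeled (Q(1) = P(3), Q(3) = P(1)) by a relabeling that is its own inverse, so the two sums contain exactly the same terms in a different order. This is a special case — KL divergence is not symmetric in general: D_KL(P||Q) ≠ D_KL(Q||P) for most P, Q.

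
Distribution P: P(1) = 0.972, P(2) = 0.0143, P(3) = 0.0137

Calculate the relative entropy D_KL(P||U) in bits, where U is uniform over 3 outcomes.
1.3727 bits

U(i) = 1/3 for all i

D_KL(P||U) = Σ P(x) log₂(P(x) / (1/3))
           = Σ P(x) log₂(P(x)) + log₂(3)
           = log₂(3) - H(P)

H(P) = -Σ P(x) log₂(P(x)):
  -P(1)·log₂(P(1)) = -(0.972)·log₂(0.972) = 0.03982
  -P(2)·log₂(P(2)) = -(0.0143)·log₂(0.0143) = 0.08763
  -P(3)·log₂(P(3)) = -(0.0137)·log₂(0.0137) = 0.08480
H(P) = 0.03982 + 0.08763 + 0.08480 = 0.21225 bits

log₂(3) = 1.58496 bits

D_KL(P||U) = 1.58496 - 0.21225 = 1.37271 ≈ 1.3727 bits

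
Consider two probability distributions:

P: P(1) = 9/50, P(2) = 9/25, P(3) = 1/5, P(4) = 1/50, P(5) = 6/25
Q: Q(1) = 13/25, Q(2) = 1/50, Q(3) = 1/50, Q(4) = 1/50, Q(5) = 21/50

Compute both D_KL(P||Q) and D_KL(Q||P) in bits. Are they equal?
D_KL(P||Q) = 1.6963 bits, D_KL(Q||P) = 0.9851 bits. No, they are not equal.

D_KL(P||Q) = Σ P(x) log₂(P(x)/Q(x))

Computing term by term:
  P(1)·log₂(P(1)/Q(1)) = (9/50)·log₂((9/50)/(13/25)) = -0.27549
  P(2)·log₂(P(2)/Q(2)) = (9/25)·log₂((9/25)/(1/50)) = 1.50117
  P(3)·log₂(P(3)/Q(3)) = (1/5)·log₂((1/5)/(1/50)) = 0.66439
  P(4)·log₂(P(4)/Q(4)) = (1/50)·log₂((1/50)/(1/50)) = 0.00000
  P(5)·log₂(P(5)/Q(5)) = (6/25)·log₂((6/25)/(21/50)) = -0.19377

D_KL(P||Q) = -0.27549 + 1.50117 + 0.66439 + 0.00000 - 0.19377 = 1.69630 ≈ 1.6963 bits

D_KL(Q||P) = Σ Q(x) log₂(Q(x)/P(x))

Computing term by term:
  Q(1)·log₂(Q(1)/P(1)) = (13/25)·log₂((13/25)/(9/50)) = 0.79587
  Q(2)·log₂(Q(2)/P(2)) = (1/50)·log₂((1/50)/(9/25)) = -0.08340
  Q(3)·log₂(Q(3)/P(3)) = (1/50)·log₂((1/50)/(1/5)) = -0.06644
  Q(4)·log₂(Q(4)/P(4)) = (1/50)·log₂((1/50)/(1/50)) = 0.00000
  Q(5)·log₂(Q(5)/P(5)) = (21/50)·log₂((21/50)/(6/25)) = 0.33909

D_KL(Q||P) = 0.79587 - 0.08340 - 0.06644 + 0.00000 + 0.33909 = 0.98512 ≈ 0.9851 bits

These are NOT equal (difference: 0.7112 bits). KL divergence is asymmetric: D_KL(P||Q) ≠ D_KL(Q||P) in general.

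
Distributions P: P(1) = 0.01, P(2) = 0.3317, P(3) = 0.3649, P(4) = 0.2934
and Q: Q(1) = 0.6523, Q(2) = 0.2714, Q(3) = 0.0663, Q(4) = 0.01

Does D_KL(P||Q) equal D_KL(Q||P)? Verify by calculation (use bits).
D_KL(P||Q) = 2.3638 bits, D_KL(Q||P) = 3.6413 bits. No — D_KL(P||Q) ≠ D_KL(Q||P) for this pair.

D_KL(P||Q) = Σ P(x) log₂(P(x)/Q(x))

Computing term by term:
  P(1)·log₂(P(1)/Q(1)) = 0.01·log₂(0.01/0.6523) = -0.06027
  P(2)·log₂(P(2)/Q(2)) = 0.3317·log₂(0.3317/0.2714) = 0.09601
  P(3)·log₂(P(3)/Q(3)) = 0.3649·log₂(0.3649/0.0663) = 0.89781
  P(4)·log₂(P(4)/Q(4)) = 0.2934·log₂(0.2934/0.01) = 1.43027

D_KL(P||Q) = -0.06027 + 0.09601 + 0.89781 + 1.43027 = 2.36382 ≈ 2.3638 bits

D_KL(Q||P) = Σ Q(x) log₂(Q(x)/P(x))

Computing term by term:
  Q(1)·log₂(Q(1)/P(1)) = 0.6523·log₂(0.6523/0.01) = 3.93171
  Q(2)·log₂(Q(2)/P(2)) = 0.2714·log₂(0.2714/0.3317) = -0.07856
  Q(3)·log₂(Q(3)/P(3)) = 0.0663·log₂(0.0663/0.3649) = -0.16313
  Q(4)·log₂(Q(4)/P(4)) = 0.01·log₂(0.01/0.2934) = -0.04875

D_KL(Q||P) = 3.93171 - 0.07856 - 0.16313 - 0.04875 = 3.64127 ≈ 3.6413 bits

These are NOT equal (difference: 1.2775 bits). KL divergence is asymmetric: D_KL(P||Q) ≠ D_KL(Q||P) in general.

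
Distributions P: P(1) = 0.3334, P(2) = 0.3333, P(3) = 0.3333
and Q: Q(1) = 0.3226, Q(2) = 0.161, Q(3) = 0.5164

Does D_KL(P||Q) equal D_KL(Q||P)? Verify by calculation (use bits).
D_KL(P||Q) = 0.1552 bits, D_KL(Q||P) = 0.1419 bits. No — D_KL(P||Q) ≠ D_KL(Q||P) for this pair.

D_KL(P||Q) = Σ P(x) log₂(P(x)/Q(x))

Computing term by term:
  P(1)·log₂(P(1)/Q(1)) = 0.3334·log₂(0.3334/0.3226) = 0.01584
  P(2)·log₂(P(2)/Q(2)) = 0.3333·log₂(0.3333/0.161) = 0.34989
  P(3)·log₂(P(3)/Q(3)) = 0.3333·log₂(0.3333/0.5164) = -0.21053

D_KL(P||Q) = 0.01584 + 0.34989 - 0.21053 = 0.15520 ≈ 0.1552 bits

D_KL(Q||P) = Σ Q(x) log₂(Q(x)/P(x))

Computing term by term:
  Q(1)·log₂(Q(1)/P(1)) = 0.3226·log₂(0.3226/0.3334) = -0.01533
  Q(2)·log₂(Q(2)/P(2)) = 0.161·log₂(0.161/0.3333) = -0.16901
  Q(3)·log₂(Q(3)/P(3)) = 0.5164·log₂(0.5164/0.3333) = 0.32619

D_KL(Q||P) = -0.01533 - 0.16901 + 0.32619 = 0.14185 ≈ 0.1419 bits

These are NOT equal (difference: 0.0133 bits). KL divergence is asymmetric: D_KL(P||Q) ≠ D_KL(Q||P) in general.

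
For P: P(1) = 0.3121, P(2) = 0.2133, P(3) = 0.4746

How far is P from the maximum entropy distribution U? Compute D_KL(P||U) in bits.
0.0749 bits

U(i) = 1/3 for all i

D_KL(P||U) = Σ P(x) log₂(P(x) / (1/3))
           = Σ P(x) log₂(P(x)) + log₂(3)
           = log₂(3) - H(P)

H(P) = -Σ P(x) log₂(P(x)):
  -P(1)·log₂(P(1)) = -(0.3121)·log₂(0.3121) = 0.52430
  -P(2)·log₂(P(2)) = -(0.2133)·log₂(0.2133) = 0.47546
  -P(3)·log₂(P(3)) = -(0.4746)·log₂(0.4746) = 0.51030
H(P) = 0.52430 + 0.47546 + 0.51030 = 1.51006 bits

log₂(3) = 1.58496 bits

D_KL(P||U) = 1.58496 - 1.51006 = 0.07490 ≈ 0.0749 bits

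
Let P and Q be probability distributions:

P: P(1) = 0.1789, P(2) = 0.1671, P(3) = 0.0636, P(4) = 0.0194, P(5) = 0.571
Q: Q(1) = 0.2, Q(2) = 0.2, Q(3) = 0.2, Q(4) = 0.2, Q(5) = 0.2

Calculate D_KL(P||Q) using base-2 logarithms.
0.6217 bits

D_KL(P||Q) = Σ P(x) log₂(P(x)/Q(x))

Computing term by term:
  P(1)·log₂(P(1)/Q(1)) = 0.1789·log₂(0.1789/0.2) = -0.02878
  P(2)·log₂(P(2)/Q(2)) = 0.1671·log₂(0.1671/0.2) = -0.04333
  P(3)·log₂(P(3)/Q(3)) = 0.0636·log₂(0.0636/0.2) = -0.10512
  P(4)·log₂(P(4)/Q(4)) = 0.0194·log₂(0.0194/0.2) = -0.06530
  P(5)·log₂(P(5)/Q(5)) = 0.571·log₂(0.571/0.2) = 0.86420

D_KL(P||Q) = -0.02878 - 0.04333 - 0.10512 - 0.06530 + 0.86420 = 0.62167 ≈ 0.6217 bits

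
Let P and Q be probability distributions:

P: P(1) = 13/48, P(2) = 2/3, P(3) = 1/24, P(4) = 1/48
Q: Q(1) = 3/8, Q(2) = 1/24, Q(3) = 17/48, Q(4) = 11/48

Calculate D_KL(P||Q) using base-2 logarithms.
2.3388 bits

D_KL(P||Q) = Σ P(x) log₂(P(x)/Q(x))

Computing term by term:
  P(1)·log₂(P(1)/Q(1)) = (13/48)·log₂((13/48)/(3/8)) = -0.12715
  P(2)·log₂(P(2)/Q(2)) = (2/3)·log₂((2/3)/(1/24)) = 2.66667
  P(3)·log₂(P(3)/Q(3)) = (1/24)·log₂((1/24)/(17/48)) = -0.12864
  P(4)·log₂(P(4)/Q(4)) = (1/48)·log₂((1/48)/(11/48)) = -0.07207

D_KL(P||Q) = -0.12715 + 2.66667 - 0.12864 - 0.07207 = 2.33881 ≈ 2.3388 bits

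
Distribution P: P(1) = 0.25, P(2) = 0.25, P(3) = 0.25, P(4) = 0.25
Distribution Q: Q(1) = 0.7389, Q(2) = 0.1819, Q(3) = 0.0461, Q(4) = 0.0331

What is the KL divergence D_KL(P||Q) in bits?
1.0629 bits

D_KL(P||Q) = Σ P(x) log₂(P(x)/Q(x))

Computing term by term:
  P(1)·log₂(P(1)/Q(1)) = 0.25·log₂(0.25/0.7389) = -0.39086
  P(2)·log₂(P(2)/Q(2)) = 0.25·log₂(0.25/0.1819) = 0.11470
  P(3)·log₂(P(3)/Q(3)) = 0.25·log₂(0.25/0.0461) = 0.60977
  P(4)·log₂(P(4)/Q(4)) = 0.25·log₂(0.25/0.0331) = 0.72926

D_KL(P||Q) = -0.39086 + 0.11470 + 0.60977 + 0.72926 = 1.06287 ≈ 1.0629 bits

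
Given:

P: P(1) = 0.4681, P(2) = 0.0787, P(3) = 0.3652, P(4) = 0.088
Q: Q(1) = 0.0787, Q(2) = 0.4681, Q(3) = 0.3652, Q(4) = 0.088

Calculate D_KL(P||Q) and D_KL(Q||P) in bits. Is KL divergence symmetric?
D_KL(P||Q) = 1.0017 bits, D_KL(Q||P) = 1.0017 bits. The two values coincide for this particular pair, but no — KL divergence is not symmetric in general.

D_KL(P||Q) = Σ P(x) log₂(P(x)/Q(x))

Computing term by term:
  P(1)·log₂(P(1)/Q(1)) = 0.4681·log₂(0.4681/0.0787) = 1.20413
  P(2)·log₂(P(2)/Q(2)) = 0.0787·log₂(0.0787/0.4681) = -0.20245
  P(3)·log₂(P(3)/Q(3)) = 0.3652·log₂(0.3652/0.3652) = 0.00000
  P(4)·log₂(P(4)/Q(4)) = 0.088·log₂(0.088/0.088) = 0.00000

D_KL(P||Q) = 1.20413 - 0.20245 + 0.00000 + 0.00000 = 1.00168 ≈ 1.0017 bits

D_KL(Q||P) = Σ Q(x) log₂(Q(x)/P(x))

Computing term by term:
  Q(1)·log₂(Q(1)/P(1)) = 0.0787·log₂(0.0787/0.4681) = -0.20245
  Q(2)·log₂(Q(2)/P(2)) = 0.4681·log₂(0.4681/0.0787) = 1.20413
  Q(3)·log₂(Q(3)/P(3)) = 0.3652·log₂(0.3652/0.3652) = 0.00000
  Q(4)·log₂(Q(4)/P(4)) = 0.088·log₂(0.088/0.088) = 0.00000

D_KL(Q||P) = -0.20245 + 1.20413 + 0.00000 + 0.00000 = 1.00168 ≈ 1.0017 bits

These ARE equal here. Q is P with outcomes relabeled (Q(1) = P(2), Q(2) = P(1)) by a relabeling that is its own inverse, so the two sums contain exactly the same terms in a different order. This is a special case — KL divergence is not symmetric in general: D_KL(P||Q) ≠ D_KL(Q||P) for most P, Q.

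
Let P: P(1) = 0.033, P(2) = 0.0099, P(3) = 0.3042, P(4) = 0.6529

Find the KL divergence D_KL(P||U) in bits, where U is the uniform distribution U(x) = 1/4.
0.8478 bits

U(i) = 1/4 for all i

D_KL(P||U) = Σ P(x) log₂(P(x) / (1/4))
           = Σ P(x) log₂(P(x)) + log₂(4)
           = log₂(4) - H(P)

H(P) = -Σ P(x) log₂(P(x)):
  -P(1)·log₂(P(1)) = -(0.033)·log₂(0.033) = 0.16241
  -P(2)·log₂(P(2)) = -(0.0099)·log₂(0.0099) = 0.06592
  -P(3)·log₂(P(3)) = -(0.3042)·log₂(0.3042) = 0.52228
  -P(4)·log₂(P(4)) = -(0.6529)·log₂(0.6529) = 0.40158
H(P) = 0.16241 + 0.06592 + 0.52228 + 0.40158 = 1.15219 bits

log₂(4) = 2.00000 bits

D_KL(P||U) = 2.00000 - 1.15219 = 0.84781 ≈ 0.8478 bits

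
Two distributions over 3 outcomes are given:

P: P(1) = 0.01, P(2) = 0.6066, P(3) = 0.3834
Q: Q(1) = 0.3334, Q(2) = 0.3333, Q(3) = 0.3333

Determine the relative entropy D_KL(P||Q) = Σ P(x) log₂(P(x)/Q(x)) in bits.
0.5509 bits

D_KL(P||Q) = Σ P(x) log₂(P(x)/Q(x))

Computing term by term:
  P(1)·log₂(P(1)/Q(1)) = 0.01·log₂(0.01/0.3334) = -0.05059
  P(2)·log₂(P(2)/Q(2)) = 0.6066·log₂(0.6066/0.3333) = 0.52406
  P(3)·log₂(P(3)/Q(3)) = 0.3834·log₂(0.3834/0.3333) = 0.07746

D_KL(P||Q) = -0.05059 + 0.52406 + 0.07746 = 0.55093 ≈ 0.5509 bits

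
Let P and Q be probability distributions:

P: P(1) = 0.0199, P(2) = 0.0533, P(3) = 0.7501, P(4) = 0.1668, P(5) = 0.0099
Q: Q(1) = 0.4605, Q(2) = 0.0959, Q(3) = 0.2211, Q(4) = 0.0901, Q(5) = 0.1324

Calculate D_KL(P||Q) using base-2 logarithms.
1.2978 bits

D_KL(P||Q) = Σ P(x) log₂(P(x)/Q(x))

Computing term by term:
  P(1)·log₂(P(1)/Q(1)) = 0.0199·log₂(0.0199/0.4605) = -0.09019
  P(2)·log₂(P(2)/Q(2)) = 0.0533·log₂(0.0533/0.0959) = -0.04517
  P(3)·log₂(P(3)/Q(3)) = 0.7501·log₂(0.7501/0.2211) = 1.32196
  P(4)·log₂(P(4)/Q(4)) = 0.1668·log₂(0.1668/0.0901) = 0.14821
  P(5)·log₂(P(5)/Q(5)) = 0.0099·log₂(0.0099/0.1324) = -0.03704

D_KL(P||Q) = -0.09019 - 0.04517 + 1.32196 + 0.14821 - 0.03704 = 1.29777 ≈ 1.2978 bits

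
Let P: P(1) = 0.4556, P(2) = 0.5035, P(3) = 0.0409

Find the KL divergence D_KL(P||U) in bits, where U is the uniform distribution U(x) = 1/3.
0.3812 bits

U(i) = 1/3 for all i

D_KL(P||U) = Σ P(x) log₂(P(x) / (1/3))
           = Σ P(x) log₂(P(x)) + log₂(3)
           = log₂(3) - H(P)

H(P) = -Σ P(x) log₂(P(x)):
  -P(1)·log₂(P(1)) = -(0.4556)·log₂(0.4556) = 0.51672
  -P(2)·log₂(P(2)) = -(0.5035)·log₂(0.5035) = 0.49843
  -P(3)·log₂(P(3)) = -(0.0409)·log₂(0.0409) = 0.18862
H(P) = 0.51672 + 0.49843 + 0.18862 = 1.20377 bits

log₂(3) = 1.58496 bits

D_KL(P||U) = 1.58496 - 1.20377 = 0.38119 ≈ 0.3812 bits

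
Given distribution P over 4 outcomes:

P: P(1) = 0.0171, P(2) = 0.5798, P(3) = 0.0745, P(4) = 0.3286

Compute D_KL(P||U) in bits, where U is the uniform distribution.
0.6370 bits

U(i) = 1/4 for all i

D_KL(P||U) = Σ P(x) log₂(P(x) / (1/4))
           = Σ P(x) log₂(P(x)) + log₂(4)
           = log₂(4) - H(P)

H(P) = -Σ P(x) log₂(P(x)):
  -P(1)·log₂(P(1)) = -(0.0171)·log₂(0.0171) = 0.10037
  -P(2)·log₂(P(2)) = -(0.5798)·log₂(0.5798) = 0.45594
  -P(3)·log₂(P(3)) = -(0.0745)·log₂(0.0745) = 0.27912
  -P(4)·log₂(P(4)) = -(0.3286)·log₂(0.3286) = 0.52760
H(P) = 0.10037 + 0.45594 + 0.27912 + 0.52760 = 1.36303 bits

log₂(4) = 2.00000 bits

D_KL(P||U) = 2.00000 - 1.36303 = 0.63697 ≈ 0.6370 bits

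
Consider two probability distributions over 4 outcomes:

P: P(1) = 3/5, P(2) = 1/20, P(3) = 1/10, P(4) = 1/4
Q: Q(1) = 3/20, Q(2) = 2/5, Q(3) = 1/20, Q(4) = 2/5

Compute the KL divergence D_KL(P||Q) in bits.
0.9805 bits

D_KL(P||Q) = Σ P(x) log₂(P(x)/Q(x))

Computing term by term:
  P(1)·log₂(P(1)/Q(1)) = (3/5)·log₂((3/5)/(3/20)) = 1.20000
  P(2)·log₂(P(2)/Q(2)) = (1/20)·log₂((1/20)/(2/5)) = -0.15000
  P(3)·log₂(P(3)/Q(3)) = (1/10)·log₂((1/10)/(1/20)) = 0.10000
  P(4)·log₂(P(4)/Q(4)) = (1/4)·log₂((1/4)/(2/5)) = -0.16952

D_KL(P||Q) = 1.20000 - 0.15000 + 0.10000 - 0.16952 = 0.98048 ≈ 0.9805 bits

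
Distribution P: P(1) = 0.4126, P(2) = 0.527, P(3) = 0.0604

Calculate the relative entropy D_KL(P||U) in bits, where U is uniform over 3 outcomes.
0.3264 bits

U(i) = 1/3 for all i

D_KL(P||U) = Σ P(x) log₂(P(x) / (1/3))
           = Σ P(x) log₂(P(x)) + log₂(3)
           = log₂(3) - H(P)

H(P) = -Σ P(x) log₂(P(x)):
  -P(1)·log₂(P(1)) = -(0.4126)·log₂(0.4126) = 0.52697
  -P(2)·log₂(P(2)) = -(0.527)·log₂(0.527) = 0.48701
  -P(3)·log₂(P(3)) = -(0.0604)·log₂(0.0604) = 0.24458
H(P) = 0.52697 + 0.48701 + 0.24458 = 1.25856 bits

log₂(3) = 1.58496 bits

D_KL(P||U) = 1.58496 - 1.25856 = 0.32640 ≈ 0.3264 bits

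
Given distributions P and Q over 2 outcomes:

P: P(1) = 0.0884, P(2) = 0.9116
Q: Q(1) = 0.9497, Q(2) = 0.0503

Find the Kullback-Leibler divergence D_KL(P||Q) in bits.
3.5075 bits

D_KL(P||Q) = Σ P(x) log₂(P(x)/Q(x))

Computing term by term:
  P(1)·log₂(P(1)/Q(1)) = 0.0884·log₂(0.0884/0.9497) = -0.30280
  P(2)·log₂(P(2)/Q(2)) = 0.9116·log₂(0.9116/0.0503) = 3.81028

D_KL(P||Q) = -0.30280 + 3.81028 = 3.50748 ≈ 3.5075 bits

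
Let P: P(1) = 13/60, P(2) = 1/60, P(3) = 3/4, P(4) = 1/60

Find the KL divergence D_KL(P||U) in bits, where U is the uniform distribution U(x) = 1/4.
1.0138 bits

U(i) = 1/4 for all i

D_KL(P||U) = Σ P(x) log₂(P(x) / (1/4))
           = Σ P(x) log₂(P(x)) + log₂(4)
           = log₂(4) - H(P)

H(P) = -Σ P(x) log₂(P(x)):
  -P(1)·log₂(P(1)) = -(13/60)·log₂(13/60) = 0.47806
  -P(2)·log₂(P(2)) = -(1/60)·log₂(1/60) = 0.09845
  -P(3)·log₂(P(3)) = -(3/4)·log₂(3/4) = 0.31128
  -P(4)·log₂(P(4)) = -(1/60)·log₂(1/60) = 0.09845
H(P) = 0.47806 + 0.09845 + 0.31128 + 0.09845 = 0.98624 bits

log₂(4) = 2.00000 bits

D_KL(P||U) = 2.00000 - 0.98624 = 1.01376 ≈ 1.0138 bits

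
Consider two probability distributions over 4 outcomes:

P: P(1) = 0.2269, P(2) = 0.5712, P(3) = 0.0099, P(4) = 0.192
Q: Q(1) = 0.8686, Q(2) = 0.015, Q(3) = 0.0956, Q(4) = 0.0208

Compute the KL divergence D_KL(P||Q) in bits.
3.1432 bits

D_KL(P||Q) = Σ P(x) log₂(P(x)/Q(x))

Computing term by term:
  P(1)·log₂(P(1)/Q(1)) = 0.2269·log₂(0.2269/0.8686) = -0.43942
  P(2)·log₂(P(2)/Q(2)) = 0.5712·log₂(0.5712/0.015) = 2.99935
  P(3)·log₂(P(3)/Q(3)) = 0.0099·log₂(0.0099/0.0956) = -0.03239
  P(4)·log₂(P(4)/Q(4)) = 0.192·log₂(0.192/0.0208) = 0.61564

D_KL(P||Q) = -0.43942 + 2.99935 - 0.03239 + 0.61564 = 3.14318 ≈ 3.1432 bits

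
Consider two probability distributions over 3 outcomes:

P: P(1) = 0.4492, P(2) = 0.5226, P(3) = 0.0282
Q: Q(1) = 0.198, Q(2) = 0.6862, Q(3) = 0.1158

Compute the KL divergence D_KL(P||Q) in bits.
0.2681 bits

D_KL(P||Q) = Σ P(x) log₂(P(x)/Q(x))

Computing term by term:
  P(1)·log₂(P(1)/Q(1)) = 0.4492·log₂(0.4492/0.198) = 0.53089
  P(2)·log₂(P(2)/Q(2)) = 0.5226·log₂(0.5226/0.6862) = -0.20534
  P(3)·log₂(P(3)/Q(3)) = 0.0282·log₂(0.0282/0.1158) = -0.05747

D_KL(P||Q) = 0.53089 - 0.20534 - 0.05747 = 0.26808 ≈ 0.2681 bits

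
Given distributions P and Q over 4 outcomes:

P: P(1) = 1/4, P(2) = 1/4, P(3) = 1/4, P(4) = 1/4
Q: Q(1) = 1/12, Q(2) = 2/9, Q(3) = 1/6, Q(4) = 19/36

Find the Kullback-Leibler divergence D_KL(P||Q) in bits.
0.3155 bits

D_KL(P||Q) = Σ P(x) log₂(P(x)/Q(x))

Computing term by term:
  P(1)·log₂(P(1)/Q(1)) = (1/4)·log₂((1/4)/(1/12)) = 0.39624
  P(2)·log₂(P(2)/Q(2)) = (1/4)·log₂((1/4)/(2/9)) = 0.04248
  P(3)·log₂(P(3)/Q(3)) = (1/4)·log₂((1/4)/(1/6)) = 0.14624
  P(4)·log₂(P(4)/Q(4)) = (1/4)·log₂((1/4)/(19/36)) = -0.26950

D_KL(P||Q) = 0.39624 + 0.04248 + 0.14624 - 0.26950 = 0.31546 ≈ 0.3155 bits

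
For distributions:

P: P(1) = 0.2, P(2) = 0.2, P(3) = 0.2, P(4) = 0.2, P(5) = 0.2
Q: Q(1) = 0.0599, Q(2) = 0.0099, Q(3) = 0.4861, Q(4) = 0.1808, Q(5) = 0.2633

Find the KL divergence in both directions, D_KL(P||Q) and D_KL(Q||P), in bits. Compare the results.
D_KL(P||Q) = 0.9087 bits, D_KL(Q||P) = 0.5538 bits. D_KL(P||Q) is larger than D_KL(Q||P) by 0.3549 bits; the two directions differ.

D_KL(P||Q) = Σ P(x) log₂(P(x)/Q(x))

Computing term by term:
  P(1)·log₂(P(1)/Q(1)) = 0.2·log₂(0.2/0.0599) = 0.34787
  P(2)·log₂(P(2)/Q(2)) = 0.2·log₂(0.2/0.0099) = 0.86729
  P(3)·log₂(P(3)/Q(3)) = 0.2·log₂(0.2/0.4861) = -0.25625
  P(4)·log₂(P(4)/Q(4)) = 0.2·log₂(0.2/0.1808) = 0.02912
  P(5)·log₂(P(5)/Q(5)) = 0.2·log₂(0.2/0.2633) = -0.07934

D_KL(P||Q) = 0.34787 + 0.86729 - 0.25625 + 0.02912 - 0.07934 = 0.90869 ≈ 0.9087 bits

D_KL(Q||P) = Σ Q(x) log₂(Q(x)/P(x))

Computing term by term:
  Q(1)·log₂(Q(1)/P(1)) = 0.0599·log₂(0.0599/0.2) = -0.10419
  Q(2)·log₂(Q(2)/P(2)) = 0.0099·log₂(0.0099/0.2) = -0.04293
  Q(3)·log₂(Q(3)/P(3)) = 0.4861·log₂(0.4861/0.2) = 0.62282
  Q(4)·log₂(Q(4)/P(4)) = 0.1808·log₂(0.1808/0.2) = -0.02633
  Q(5)·log₂(Q(5)/P(5)) = 0.2633·log₂(0.2633/0.2) = 0.10445

D_KL(Q||P) = -0.10419 - 0.04293 + 0.62282 - 0.02633 + 0.10445 = 0.55382 ≈ 0.5538 bits

These are NOT equal (difference: 0.3549 bits). KL divergence is asymmetric: D_KL(P||Q) ≠ D_KL(Q||P) in general.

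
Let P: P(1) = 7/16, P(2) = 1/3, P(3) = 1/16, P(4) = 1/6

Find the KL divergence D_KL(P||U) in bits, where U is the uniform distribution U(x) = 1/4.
0.2691 bits

U(i) = 1/4 for all i

D_KL(P||U) = Σ P(x) log₂(P(x) / (1/4))
           = Σ P(x) log₂(P(x)) + log₂(4)
           = log₂(4) - H(P)

H(P) = -Σ P(x) log₂(P(x)):
  -P(1)·log₂(P(1)) = -(7/16)·log₂(7/16) = 0.52178
  -P(2)·log₂(P(2)) = -(1/3)·log₂(1/3) = 0.52832
  -P(3)·log₂(P(3)) = -(1/16)·log₂(1/16) = 0.25000
  -P(4)·log₂(P(4)) = -(1/6)·log₂(1/6) = 0.43083
H(P) = 0.52178 + 0.52832 + 0.25000 + 0.43083 = 1.73093 bits

log₂(4) = 2.00000 bits

D_KL(P||U) = 2.00000 - 1.73093 = 0.26907 ≈ 0.2691 bits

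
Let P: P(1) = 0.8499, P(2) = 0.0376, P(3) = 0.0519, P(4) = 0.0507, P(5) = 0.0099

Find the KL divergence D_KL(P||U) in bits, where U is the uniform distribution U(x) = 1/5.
1.4390 bits

U(i) = 1/5 for all i

D_KL(P||U) = Σ P(x) log₂(P(x) / (1/5))
           = Σ P(x) log₂(P(x)) + log₂(5)
           = log₂(5) - H(P)

H(P) = -Σ P(x) log₂(P(x)):
  -P(1)·log₂(P(1)) = -(0.8499)·log₂(0.8499) = 0.19942
  -P(2)·log₂(P(2)) = -(0.0376)·log₂(0.0376) = 0.17797
  -P(3)·log₂(P(3)) = -(0.0519)·log₂(0.0519) = 0.22152
  -P(4)·log₂(P(4)) = -(0.0507)·log₂(0.0507) = 0.21810
  -P(5)·log₂(P(5)) = -(0.0099)·log₂(0.0099) = 0.06592
H(P) = 0.19942 + 0.17797 + 0.22152 + 0.21810 + 0.06592 = 0.88293 bits

log₂(5) = 2.32193 bits

D_KL(P||U) = 2.32193 - 0.88293 = 1.43900 ≈ 1.4390 bits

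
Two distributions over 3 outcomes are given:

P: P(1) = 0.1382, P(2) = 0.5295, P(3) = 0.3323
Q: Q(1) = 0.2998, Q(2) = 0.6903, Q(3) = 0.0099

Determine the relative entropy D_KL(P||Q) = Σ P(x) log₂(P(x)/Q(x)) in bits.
1.3274 bits

D_KL(P||Q) = Σ P(x) log₂(P(x)/Q(x))

Computing term by term:
  P(1)·log₂(P(1)/Q(1)) = 0.1382·log₂(0.1382/0.2998) = -0.15440
  P(2)·log₂(P(2)/Q(2)) = 0.5295·log₂(0.5295/0.6903) = -0.20258
  P(3)·log₂(P(3)/Q(3)) = 0.3323·log₂(0.3323/0.0099) = 1.68440

D_KL(P||Q) = -0.15440 - 0.20258 + 1.68440 = 1.32742 ≈ 1.3274 bits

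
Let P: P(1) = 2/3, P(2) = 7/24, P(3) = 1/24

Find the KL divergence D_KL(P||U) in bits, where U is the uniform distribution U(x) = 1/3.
0.4855 bits

U(i) = 1/3 for all i

D_KL(P||U) = Σ P(x) log₂(P(x) / (1/3))
           = Σ P(x) log₂(P(x)) + log₂(3)
           = log₂(3) - H(P)

H(P) = -Σ P(x) log₂(P(x)):
  -P(1)·log₂(P(1)) = -(2/3)·log₂(2/3) = 0.38998
  -P(2)·log₂(P(2)) = -(7/24)·log₂(7/24) = 0.51847
  -P(3)·log₂(P(3)) = -(1/24)·log₂(1/24) = 0.19104
H(P) = 0.38998 + 0.51847 + 0.19104 = 1.09949 bits

log₂(3) = 1.58496 bits

D_KL(P||U) = 1.58496 - 1.09949 = 0.48547 ≈ 0.4855 bits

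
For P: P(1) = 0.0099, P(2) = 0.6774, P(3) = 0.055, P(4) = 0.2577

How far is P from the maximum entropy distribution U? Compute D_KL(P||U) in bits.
0.8192 bits

U(i) = 1/4 for all i

D_KL(P||U) = Σ P(x) log₂(P(x) / (1/4))
           = Σ P(x) log₂(P(x)) + log₂(4)
           = log₂(4) - H(P)

H(P) = -Σ P(x) log₂(P(x)):
  -P(1)·log₂(P(1)) = -(0.0099)·log₂(0.0099) = 0.06592
  -P(2)·log₂(P(2)) = -(0.6774)·log₂(0.6774) = 0.38064
  -P(3)·log₂(P(3)) = -(0.055)·log₂(0.055) = 0.23014
  -P(4)·log₂(P(4)) = -(0.2577)·log₂(0.2577) = 0.50412
H(P) = 0.06592 + 0.38064 + 0.23014 + 0.50412 = 1.18082 bits

log₂(4) = 2.00000 bits

D_KL(P||U) = 2.00000 - 1.18082 = 0.81918 ≈ 0.8192 bits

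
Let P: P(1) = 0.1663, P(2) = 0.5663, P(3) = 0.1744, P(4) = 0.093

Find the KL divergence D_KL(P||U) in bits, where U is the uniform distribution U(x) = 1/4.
0.3469 bits

U(i) = 1/4 for all i

D_KL(P||U) = Σ P(x) log₂(P(x) / (1/4))
           = Σ P(x) log₂(P(x)) + log₂(4)
           = log₂(4) - H(P)

H(P) = -Σ P(x) log₂(P(x)):
  -P(1)·log₂(P(1)) = -(0.1663)·log₂(0.1663) = 0.43041
  -P(2)·log₂(P(2)) = -(0.5663)·log₂(0.5663) = 0.46457
  -P(3)·log₂(P(3)) = -(0.1744)·log₂(0.1744) = 0.43941
  -P(4)·log₂(P(4)) = -(0.093)·log₂(0.093) = 0.31868
H(P) = 0.43041 + 0.46457 + 0.43941 + 0.31868 = 1.65307 bits

log₂(4) = 2.00000 bits

D_KL(P||U) = 2.00000 - 1.65307 = 0.34693 ≈ 0.3469 bits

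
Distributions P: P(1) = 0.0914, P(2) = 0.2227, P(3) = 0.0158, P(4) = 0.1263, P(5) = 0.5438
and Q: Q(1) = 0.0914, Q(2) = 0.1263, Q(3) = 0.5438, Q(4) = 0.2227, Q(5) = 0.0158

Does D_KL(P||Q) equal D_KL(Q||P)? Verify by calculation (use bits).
D_KL(P||Q) = 2.7744 bits, D_KL(Q||P) = 2.7744 bits. Yes — for this pair D_KL(P||Q) = D_KL(Q||P).

D_KL(P||Q) = Σ P(x) log₂(P(x)/Q(x))

Computing term by term:
  P(1)·log₂(P(1)/Q(1)) = 0.0914·log₂(0.0914/0.0914) = 0.00000
  P(2)·log₂(P(2)/Q(2)) = 0.2227·log₂(0.2227/0.1263) = 0.18222
  P(3)·log₂(P(3)/Q(3)) = 0.0158·log₂(0.0158/0.5438) = -0.08066
  P(4)·log₂(P(4)/Q(4)) = 0.1263·log₂(0.1263/0.2227) = -0.10334
  P(5)·log₂(P(5)/Q(5)) = 0.5438·log₂(0.5438/0.0158) = 2.77614

D_KL(P||Q) = 0.00000 + 0.18222 - 0.08066 - 0.10334 + 2.77614 = 2.77436 ≈ 2.7744 bits

D_KL(Q||P) = Σ Q(x) log₂(Q(x)/P(x))

Computing term by term:
  Q(1)·log₂(Q(1)/P(1)) = 0.0914·log₂(0.0914/0.0914) = 0.00000
  Q(2)·log₂(Q(2)/P(2)) = 0.1263·log₂(0.1263/0.2227) = -0.10334
  Q(3)·log₂(Q(3)/P(3)) = 0.5438·log₂(0.5438/0.0158) = 2.77614
  Q(4)·log₂(Q(4)/P(4)) = 0.2227·log₂(0.2227/0.1263) = 0.18222
  Q(5)·log₂(Q(5)/P(5)) = 0.0158·log₂(0.0158/0.5438) = -0.08066

D_KL(Q||P) = 0.00000 - 0.10334 + 2.77614 + 0.18222 - 0.08066 = 2.77436 ≈ 2.7744 bits

These ARE equal here. Q is P with outcomes relabeled (Q(2) = P(4), Q(3) = P(5), Q(4) = P(2), Q(5) = P(3)) by a relabeling that is its own inverse, so the two sums contain exactly the same terms in a different order. This is a special case — KL divergence is not symmetric in general: D_KL(P||Q) ≠ D_KL(Q||P) for most P, Q.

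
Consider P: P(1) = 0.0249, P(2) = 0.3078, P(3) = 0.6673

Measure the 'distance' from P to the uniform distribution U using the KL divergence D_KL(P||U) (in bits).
0.5396 bits

U(i) = 1/3 for all i

D_KL(P||U) = Σ P(x) log₂(P(x) / (1/3))
           = Σ P(x) log₂(P(x)) + log₂(3)
           = log₂(3) - H(P)

H(P) = -Σ P(x) log₂(P(x)):
  -P(1)·log₂(P(1)) = -(0.0249)·log₂(0.0249) = 0.13266
  -P(2)·log₂(P(2)) = -(0.3078)·log₂(0.3078) = 0.52324
  -P(3)·log₂(P(3)) = -(0.6673)·log₂(0.6673) = 0.38943
H(P) = 0.13266 + 0.52324 + 0.38943 = 1.04533 bits

log₂(3) = 1.58496 bits

D_KL(P||U) = 1.58496 - 1.04533 = 0.53963 ≈ 0.5396 bits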